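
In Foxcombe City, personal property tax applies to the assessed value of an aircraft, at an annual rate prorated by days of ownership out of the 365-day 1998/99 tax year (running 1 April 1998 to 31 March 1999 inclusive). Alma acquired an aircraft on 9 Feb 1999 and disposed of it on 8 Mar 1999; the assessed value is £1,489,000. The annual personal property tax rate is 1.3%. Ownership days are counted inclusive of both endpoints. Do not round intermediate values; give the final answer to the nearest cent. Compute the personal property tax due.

Days held (9 Feb – 8 Mar 1999): 28 out of 365
Tax = £1,489,000 × 1.3% × 28/365 = £1,484.9205

£1,484.92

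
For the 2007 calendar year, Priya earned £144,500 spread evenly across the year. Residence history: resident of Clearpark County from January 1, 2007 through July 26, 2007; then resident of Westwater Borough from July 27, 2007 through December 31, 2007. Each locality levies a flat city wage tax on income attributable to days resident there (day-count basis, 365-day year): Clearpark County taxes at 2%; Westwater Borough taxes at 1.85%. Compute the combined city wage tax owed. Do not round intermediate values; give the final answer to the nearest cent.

Clearpark County, January 1 – July 26, 2007: 207 days → £144,500 × 2% × 207/365 = £1,638.9863
Westwater Borough, July 27 – December 31, 2007: 158 days → £144,500 × 1.85% × 158/365 = £1,157.1877
Total = £2,796.1740

£2,796.17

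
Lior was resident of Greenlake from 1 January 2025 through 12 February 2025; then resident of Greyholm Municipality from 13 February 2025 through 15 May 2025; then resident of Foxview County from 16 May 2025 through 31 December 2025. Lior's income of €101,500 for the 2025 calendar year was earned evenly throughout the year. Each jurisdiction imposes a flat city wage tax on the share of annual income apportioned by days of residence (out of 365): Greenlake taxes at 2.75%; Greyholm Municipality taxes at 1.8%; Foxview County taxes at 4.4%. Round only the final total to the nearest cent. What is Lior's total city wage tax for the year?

€3,603.53

Greenlake, 1 January – 12 February 2025: 43 days → €101,500 × 2.75% × 43/365 = €328.8322
Greyholm Municipality, 13 February – 15 May 2025: 92 days → €101,500 × 1.8% × 92/365 = €460.5041
Foxview County, 16 May – 31 December 2025: 230 days → €101,500 × 4.4% × 230/365 = €2,814.1918
Total = €3,603.5281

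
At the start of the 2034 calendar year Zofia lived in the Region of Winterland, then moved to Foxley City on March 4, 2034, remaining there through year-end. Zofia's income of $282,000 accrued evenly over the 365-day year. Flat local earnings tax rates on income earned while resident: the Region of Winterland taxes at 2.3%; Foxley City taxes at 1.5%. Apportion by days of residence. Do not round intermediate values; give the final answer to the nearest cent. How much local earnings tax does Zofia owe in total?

The Region of Winterland, January 1 – March 3, 2034: 62 days → $282,000 × 2.3% × 62/365 = $1,101.7315
Foxley City, March 4 – December 31, 2034: 303 days → $282,000 × 1.5% × 303/365 = $3,511.4795
Total = $4,613.2110

$4,613.21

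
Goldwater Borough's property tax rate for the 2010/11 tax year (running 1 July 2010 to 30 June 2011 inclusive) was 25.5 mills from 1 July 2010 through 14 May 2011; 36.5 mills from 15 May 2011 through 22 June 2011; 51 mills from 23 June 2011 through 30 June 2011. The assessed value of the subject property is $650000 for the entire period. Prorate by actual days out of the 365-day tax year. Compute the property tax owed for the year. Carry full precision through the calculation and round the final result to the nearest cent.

1 July 2010 – 14 May 2011: 318 days at 25.5 mills → $650000 × 2.55% × 318/365 = $14440.6849
15 May – 22 June 2011: 39 days at 36.5 mills → $650000 × 3.65% × 39/365 = $2535.0000
23 June – 30 June 2011: 8 days at 51 mills → $650000 × 5.1% × 8/365 = $726.5753
Total = $17702.2603

$17702.26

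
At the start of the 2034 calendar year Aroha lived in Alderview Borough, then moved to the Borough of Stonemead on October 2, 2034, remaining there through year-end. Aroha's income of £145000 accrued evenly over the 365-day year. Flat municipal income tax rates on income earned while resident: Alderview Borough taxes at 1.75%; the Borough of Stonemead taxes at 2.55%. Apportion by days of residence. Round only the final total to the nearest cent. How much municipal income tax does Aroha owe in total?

Alderview Borough, January 1 – October 1, 2034: 274 days → £145000 × 1.75% × 274/365 = £1904.8630
The Borough of Stonemead, October 2 – December 31, 2034: 91 days → £145000 × 2.55% × 91/365 = £921.8425
Total = £2826.7055

£2826.71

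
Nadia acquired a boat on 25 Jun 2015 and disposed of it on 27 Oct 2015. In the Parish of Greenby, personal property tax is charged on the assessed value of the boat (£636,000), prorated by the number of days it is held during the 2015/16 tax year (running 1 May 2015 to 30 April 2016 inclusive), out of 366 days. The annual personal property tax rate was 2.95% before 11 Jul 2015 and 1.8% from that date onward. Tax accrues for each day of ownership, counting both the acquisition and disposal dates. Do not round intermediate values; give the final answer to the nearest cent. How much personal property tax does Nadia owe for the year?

£4,229.57

25 Jun – 10 Jul 2015: 16 days at 2.95% → £636,000 × 2.95% × 16/366 = £820.1967
11 Jul – 27 Oct 2015: 109 days at 1.8% → £636,000 × 1.8% × 109/366 = £3,409.3770
Total = £4,229.5738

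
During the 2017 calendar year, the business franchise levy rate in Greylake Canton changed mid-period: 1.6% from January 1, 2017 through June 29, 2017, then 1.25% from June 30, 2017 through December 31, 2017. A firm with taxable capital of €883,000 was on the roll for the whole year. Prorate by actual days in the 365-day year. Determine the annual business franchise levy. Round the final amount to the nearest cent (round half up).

January 1 – June 29, 2017: 180 days at 1.6% → €883,000 × 1.6% × 180/365 = €6,967.2329
June 30 – December 31, 2017: 185 days at 1.25% → €883,000 × 1.25% × 185/365 = €5,594.3493
Total = €12,561.5822

€12,561.58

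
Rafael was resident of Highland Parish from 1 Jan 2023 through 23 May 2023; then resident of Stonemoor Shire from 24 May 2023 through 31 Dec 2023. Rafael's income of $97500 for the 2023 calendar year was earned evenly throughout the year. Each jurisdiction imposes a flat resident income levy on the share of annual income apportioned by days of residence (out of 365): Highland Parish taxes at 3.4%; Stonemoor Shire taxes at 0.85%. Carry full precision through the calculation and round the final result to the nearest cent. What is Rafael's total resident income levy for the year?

Highland Parish, 1 Jan – 23 May 2023: 143 days → $97500 × 3.4% × 143/365 = $1298.7534
Stonemoor Shire, 24 May – 31 Dec 2023: 222 days → $97500 × 0.85% × 222/365 = $504.0616
Total = $1802.8151

$1802.82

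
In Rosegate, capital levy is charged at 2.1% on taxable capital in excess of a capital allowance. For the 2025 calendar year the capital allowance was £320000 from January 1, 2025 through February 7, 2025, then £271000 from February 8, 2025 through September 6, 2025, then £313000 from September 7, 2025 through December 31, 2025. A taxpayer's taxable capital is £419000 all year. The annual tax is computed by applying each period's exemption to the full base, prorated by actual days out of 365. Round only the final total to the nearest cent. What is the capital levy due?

£2720.56

January 1 – February 7, 2025: 38 days, exemption £320000 → (£419000 − £320000) × 2.1% × 38/365 = £216.4438
February 8 – September 6, 2025: 211 days, exemption £271000 → (£419000 − £271000) × 2.1% × 211/365 = £1796.6795
September 7 – December 31, 2025: 116 days, exemption £313000 → (£419000 − £313000) × 2.1% × 116/365 = £707.4411
Total = £2720.5644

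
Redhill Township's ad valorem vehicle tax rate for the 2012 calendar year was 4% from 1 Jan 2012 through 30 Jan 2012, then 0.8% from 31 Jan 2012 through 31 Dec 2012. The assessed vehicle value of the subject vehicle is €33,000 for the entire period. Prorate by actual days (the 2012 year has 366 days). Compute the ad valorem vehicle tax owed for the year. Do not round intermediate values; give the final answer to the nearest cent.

€350.56

1 Jan – 30 Jan 2012: 30 days at 4% → €33,000 × 4% × 30/366 = €108.1967
31 Jan – 31 Dec 2012: 336 days at 0.8% → €33,000 × 0.8% × 336/366 = €242.3607
Total = €350.5574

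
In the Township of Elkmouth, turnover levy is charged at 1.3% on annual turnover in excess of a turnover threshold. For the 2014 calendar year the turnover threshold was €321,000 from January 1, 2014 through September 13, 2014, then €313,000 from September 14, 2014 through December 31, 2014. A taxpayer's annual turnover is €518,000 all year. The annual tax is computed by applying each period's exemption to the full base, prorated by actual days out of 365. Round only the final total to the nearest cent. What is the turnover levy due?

January 1 – September 13, 2014: 256 days, exemption €321,000 → (€518,000 − €321,000) × 1.3% × 256/365 = €1,796.2082
September 14 – December 31, 2014: 109 days, exemption €313,000 → (€518,000 − €313,000) × 1.3% × 109/365 = €795.8493
Total = €2,592.0575

€2,592.06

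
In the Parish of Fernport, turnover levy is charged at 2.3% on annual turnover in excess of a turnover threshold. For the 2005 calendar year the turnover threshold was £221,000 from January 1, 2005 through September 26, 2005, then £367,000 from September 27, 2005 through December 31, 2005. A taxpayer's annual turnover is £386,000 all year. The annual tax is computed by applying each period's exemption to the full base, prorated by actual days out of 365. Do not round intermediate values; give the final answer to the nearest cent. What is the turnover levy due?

£2,911.80

January 1 – September 26, 2005: 269 days, exemption £221,000 → (£386,000 − £221,000) × 2.3% × 269/365 = £2,796.8630
September 27 – December 31, 2005: 96 days, exemption £367,000 → (£386,000 − £367,000) × 2.3% × 96/365 = £114.9370
Total = £2,911.8000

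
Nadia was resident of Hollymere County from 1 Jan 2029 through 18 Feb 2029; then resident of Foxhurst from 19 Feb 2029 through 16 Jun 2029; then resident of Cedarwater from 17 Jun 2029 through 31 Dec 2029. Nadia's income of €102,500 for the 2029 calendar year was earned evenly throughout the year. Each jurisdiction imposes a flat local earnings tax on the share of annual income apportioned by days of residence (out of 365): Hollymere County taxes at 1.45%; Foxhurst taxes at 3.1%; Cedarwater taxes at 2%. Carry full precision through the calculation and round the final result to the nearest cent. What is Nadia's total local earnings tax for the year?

Hollymere County, 1 Jan – 18 Feb 2029: 49 days → €102,500 × 1.45% × 49/365 = €199.5240
Foxhurst, 19 Feb – 16 Jun 2029: 118 days → €102,500 × 3.1% × 118/365 = €1,027.2466
Cedarwater, 17 Jun – 31 Dec 2029: 198 days → €102,500 × 2% × 198/365 = €1,112.0548
Total = €2,338.8253

€2,338.83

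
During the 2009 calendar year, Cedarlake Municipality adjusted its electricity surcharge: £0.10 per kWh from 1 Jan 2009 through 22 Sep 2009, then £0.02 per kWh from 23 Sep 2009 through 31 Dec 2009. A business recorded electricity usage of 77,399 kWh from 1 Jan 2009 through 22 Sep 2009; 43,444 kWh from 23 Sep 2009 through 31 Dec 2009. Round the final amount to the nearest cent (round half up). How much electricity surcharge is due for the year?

£8,608.78

1 Jan – 22 Sep 2009: 77,399 kWh at £0.10/kWh → £7,739.90
23 Sep – 31 Dec 2009: 43,444 kWh at £0.02/kWh → £868.88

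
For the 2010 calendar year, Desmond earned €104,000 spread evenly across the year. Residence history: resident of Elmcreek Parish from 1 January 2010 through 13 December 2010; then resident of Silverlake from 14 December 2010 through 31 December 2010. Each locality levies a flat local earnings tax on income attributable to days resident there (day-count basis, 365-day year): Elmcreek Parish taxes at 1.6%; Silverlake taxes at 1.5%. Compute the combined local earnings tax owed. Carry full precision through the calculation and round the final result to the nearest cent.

Elmcreek Parish, 1 January – 13 December 2010: 347 days → €104,000 × 1.6% × 347/365 = €1,581.9397
Silverlake, 14 December – 31 December 2010: 18 days → €104,000 × 1.5% × 18/365 = €76.9315
Total = €1,658.8712

€1,658.87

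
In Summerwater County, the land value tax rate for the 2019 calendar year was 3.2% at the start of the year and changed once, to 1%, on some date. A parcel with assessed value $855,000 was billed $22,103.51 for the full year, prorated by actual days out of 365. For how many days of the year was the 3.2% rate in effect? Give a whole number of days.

263 days

Let d = days at the first rate; then 365 − d days at the second rate.
$855,000 × [3.2%·d + 1%·(365−d)] / 365 = $22,103.51
Solving gives d = 263, so the new rate took effect on 21 September 2019.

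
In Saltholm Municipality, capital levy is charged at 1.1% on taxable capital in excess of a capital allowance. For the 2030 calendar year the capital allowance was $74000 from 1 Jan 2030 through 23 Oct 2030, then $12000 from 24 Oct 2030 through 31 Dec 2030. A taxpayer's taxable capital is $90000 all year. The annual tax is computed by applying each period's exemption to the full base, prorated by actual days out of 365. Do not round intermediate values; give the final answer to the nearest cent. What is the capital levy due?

1 Jan – 23 Oct 2030: 296 days, exemption $74000 → ($90000 − $74000) × 1.1% × 296/365 = $142.7288
24 Oct – 31 Dec 2030: 69 days, exemption $12000 → ($90000 − $12000) × 1.1% × 69/365 = $162.1973
Total = $304.9260

$304.93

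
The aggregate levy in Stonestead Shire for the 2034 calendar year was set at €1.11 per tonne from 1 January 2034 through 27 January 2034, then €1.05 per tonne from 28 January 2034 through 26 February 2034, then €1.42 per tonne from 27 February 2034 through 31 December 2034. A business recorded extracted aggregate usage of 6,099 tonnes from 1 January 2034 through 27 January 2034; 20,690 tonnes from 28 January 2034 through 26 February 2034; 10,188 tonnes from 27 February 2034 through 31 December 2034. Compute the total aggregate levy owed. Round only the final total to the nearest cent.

€42961.35

1 January – 27 January 2034: 6,099 tonnes at €1.11/tonne → €6769.89
28 January – 26 February 2034: 20,690 tonnes at €1.05/tonne → €21724.50
27 February – 31 December 2034: 10,188 tonnes at €1.42/tonne → €14466.96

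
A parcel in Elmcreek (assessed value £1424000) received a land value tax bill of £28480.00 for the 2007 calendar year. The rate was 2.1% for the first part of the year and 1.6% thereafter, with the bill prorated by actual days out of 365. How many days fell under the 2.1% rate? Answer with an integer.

292 days

Let d = days at the first rate; then 365 − d days at the second rate.
£1424000 × [2.1%·d + 1.6%·(365−d)] / 365 = £28480.00
Solving gives d = 292, so the new rate took effect on October 20, 2007.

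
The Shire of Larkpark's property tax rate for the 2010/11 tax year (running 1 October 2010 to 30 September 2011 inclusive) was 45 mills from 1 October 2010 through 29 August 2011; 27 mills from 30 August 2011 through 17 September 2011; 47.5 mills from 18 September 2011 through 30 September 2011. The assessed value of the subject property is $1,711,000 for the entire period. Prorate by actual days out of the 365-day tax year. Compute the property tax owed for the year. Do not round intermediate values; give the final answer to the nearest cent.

1 October 2010 – 29 August 2011: 333 days at 45 mills → $1,711,000 × 4.5% × 333/365 = $70,244.7534
30 August – 17 September 2011: 19 days at 27 mills → $1,711,000 × 2.7% × 19/365 = $2,404.7753
18 September – 30 September 2011: 13 days at 47.5 mills → $1,711,000 × 4.75% × 13/365 = $2,894.6370
Total = $75,544.1658

$75,544.17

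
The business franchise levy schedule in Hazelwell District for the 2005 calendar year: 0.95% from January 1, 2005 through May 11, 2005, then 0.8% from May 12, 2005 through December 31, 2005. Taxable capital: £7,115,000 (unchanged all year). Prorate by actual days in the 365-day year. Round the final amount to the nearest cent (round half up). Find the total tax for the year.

£60,750.40

January 1 – May 11, 2005: 131 days at 0.95% → £7,115,000 × 0.95% × 131/365 = £24,259.2260
May 12 – December 31, 2005: 234 days at 0.8% → £7,115,000 × 0.8% × 234/365 = £36,491.1781
Total = £60,750.4041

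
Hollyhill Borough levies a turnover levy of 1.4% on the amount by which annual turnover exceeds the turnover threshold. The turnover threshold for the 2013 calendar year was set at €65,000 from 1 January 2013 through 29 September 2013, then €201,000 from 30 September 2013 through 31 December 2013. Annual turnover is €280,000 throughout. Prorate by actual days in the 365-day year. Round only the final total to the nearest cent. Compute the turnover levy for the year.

1 January – 29 September 2013: 272 days, exemption €65,000 → (€280,000 − €65,000) × 1.4% × 272/365 = €2,243.0685
30 September – 31 December 2013: 93 days, exemption €201,000 → (€280,000 − €201,000) × 1.4% × 93/365 = €281.8027
Total = €2,524.8712

€2,524.87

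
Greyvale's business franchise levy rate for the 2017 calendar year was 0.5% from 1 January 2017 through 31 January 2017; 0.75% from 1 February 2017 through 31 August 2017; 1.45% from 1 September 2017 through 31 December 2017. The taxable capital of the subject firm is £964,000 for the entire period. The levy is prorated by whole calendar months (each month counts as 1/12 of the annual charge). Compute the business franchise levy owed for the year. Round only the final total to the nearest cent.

1 January – 31 January 2017: 1 month at 0.5% → £964,000 × 0.5% × 1/12 = £401.6667
1 February – 31 August 2017: 7 months at 0.75% → £964,000 × 0.75% × 7/12 = £4,217.5000
1 September – 31 December 2017: 4 months at 1.45% → £964,000 × 1.45% × 4/12 = £4,659.3333
Total = £9,278.5000

£9,278.50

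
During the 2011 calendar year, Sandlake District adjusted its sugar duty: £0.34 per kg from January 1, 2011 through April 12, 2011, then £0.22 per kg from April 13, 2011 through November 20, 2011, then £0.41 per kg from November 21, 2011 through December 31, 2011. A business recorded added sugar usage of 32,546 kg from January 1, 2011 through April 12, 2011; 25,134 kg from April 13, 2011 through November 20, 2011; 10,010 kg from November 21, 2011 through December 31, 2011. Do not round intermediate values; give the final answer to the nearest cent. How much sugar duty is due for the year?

£20699.22

January 1 – April 12, 2011: 32,546 kg at £0.34/kg → £11065.64
April 13 – November 20, 2011: 25,134 kg at £0.22/kg → £5529.48
November 21 – December 31, 2011: 10,010 kg at £0.41/kg → £4104.10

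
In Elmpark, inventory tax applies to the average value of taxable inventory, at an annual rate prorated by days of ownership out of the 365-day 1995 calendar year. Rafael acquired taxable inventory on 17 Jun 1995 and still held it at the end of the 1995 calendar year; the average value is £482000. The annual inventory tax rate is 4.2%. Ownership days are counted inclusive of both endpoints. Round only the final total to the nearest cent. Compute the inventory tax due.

Days held (17 Jun – 31 Dec 1995): 198 out of 365
Tax = £482000 × 4.2% × 198/365 = £10981.6767

£10981.68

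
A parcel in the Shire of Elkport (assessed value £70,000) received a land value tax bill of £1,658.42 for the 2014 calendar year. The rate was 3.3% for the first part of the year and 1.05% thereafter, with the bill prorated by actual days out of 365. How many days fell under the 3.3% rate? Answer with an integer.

214 days

Let d = days at the first rate; then 365 − d days at the second rate.
£70,000 × [3.3%·d + 1.05%·(365−d)] / 365 = £1,658.42
Solving gives d = 214, so the new rate took effect on 3 August 2014.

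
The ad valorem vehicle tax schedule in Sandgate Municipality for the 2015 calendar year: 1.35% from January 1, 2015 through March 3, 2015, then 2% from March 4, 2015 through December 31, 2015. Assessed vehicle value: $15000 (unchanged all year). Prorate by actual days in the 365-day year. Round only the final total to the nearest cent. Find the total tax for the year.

$283.44

January 1 – March 3, 2015: 62 days at 1.35% → $15000 × 1.35% × 62/365 = $34.3973
March 4 – December 31, 2015: 303 days at 2% → $15000 × 2% × 303/365 = $249.0411
Total = $283.4384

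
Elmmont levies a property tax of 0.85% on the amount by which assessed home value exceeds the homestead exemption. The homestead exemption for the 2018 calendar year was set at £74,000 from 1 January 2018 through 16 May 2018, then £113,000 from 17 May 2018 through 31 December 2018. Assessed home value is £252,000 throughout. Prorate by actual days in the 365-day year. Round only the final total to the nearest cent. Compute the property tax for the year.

£1,305.02

1 January – 16 May 2018: 136 days, exemption £74,000 → (£252,000 − £74,000) × 0.85% × 136/365 = £563.7479
17 May – 31 December 2018: 229 days, exemption £113,000 → (£252,000 − £113,000) × 0.85% × 229/365 = £741.2699
Total = £1,305.0178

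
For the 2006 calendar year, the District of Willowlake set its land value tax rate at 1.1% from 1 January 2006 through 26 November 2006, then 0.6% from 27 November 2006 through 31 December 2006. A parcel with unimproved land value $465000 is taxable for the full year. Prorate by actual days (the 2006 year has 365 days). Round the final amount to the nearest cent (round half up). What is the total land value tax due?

1 January – 26 November 2006: 330 days at 1.1% → $465000 × 1.1% × 330/365 = $4624.5205
27 November – 31 December 2006: 35 days at 0.6% → $465000 × 0.6% × 35/365 = $267.5342
Total = $4892.0548

$4892.05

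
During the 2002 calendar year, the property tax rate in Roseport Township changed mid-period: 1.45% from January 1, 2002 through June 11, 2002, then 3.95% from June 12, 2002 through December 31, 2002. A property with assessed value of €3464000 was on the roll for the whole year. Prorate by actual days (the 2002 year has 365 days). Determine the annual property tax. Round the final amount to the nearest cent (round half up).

€98391.84

January 1 – June 11, 2002: 162 days at 1.45% → €3464000 × 1.45% × 162/365 = €22292.9753
June 12 – December 31, 2002: 203 days at 3.95% → €3464000 × 3.95% × 203/365 = €76098.8603
Total = €98391.8356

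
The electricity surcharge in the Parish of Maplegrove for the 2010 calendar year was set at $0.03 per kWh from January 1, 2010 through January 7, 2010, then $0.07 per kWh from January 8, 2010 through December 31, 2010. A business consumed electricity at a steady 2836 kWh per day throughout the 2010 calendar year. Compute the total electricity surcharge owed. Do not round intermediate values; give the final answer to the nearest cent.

January 1 – January 7, 2010: 7 days × 2836 kWh/day = 19,852 kWh at $0.03/kWh → $595.56
January 8 – December 31, 2010: 358 days × 2836 kWh/day = 1,015,288 kWh at $0.07/kWh → $71,070.16

$71,665.72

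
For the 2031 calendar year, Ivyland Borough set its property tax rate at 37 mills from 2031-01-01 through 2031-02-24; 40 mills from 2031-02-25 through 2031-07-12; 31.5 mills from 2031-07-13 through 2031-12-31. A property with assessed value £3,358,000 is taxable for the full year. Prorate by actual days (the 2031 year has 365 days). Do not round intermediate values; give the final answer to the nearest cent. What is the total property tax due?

2031-01-01 to 2031-02-24: 55 days at 37 mills → £3,358,000 × 3.7% × 55/365 = £18,722.0000
2031-02-25 to 2031-07-12: 138 days at 40 mills → £3,358,000 × 4% × 138/365 = £50,784.0000
2031-07-13 to 2031-12-31: 172 days at 31.5 mills → £3,358,000 × 3.15% × 172/365 = £49,845.6000
Total = £119,351.6000

£119,351.60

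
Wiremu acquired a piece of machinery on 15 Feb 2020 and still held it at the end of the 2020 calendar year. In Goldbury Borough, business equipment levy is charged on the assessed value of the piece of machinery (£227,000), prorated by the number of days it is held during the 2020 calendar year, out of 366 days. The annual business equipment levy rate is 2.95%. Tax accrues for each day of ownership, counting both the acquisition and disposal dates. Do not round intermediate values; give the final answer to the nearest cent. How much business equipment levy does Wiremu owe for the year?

£5,873.16

Days held (15 Feb – 31 Dec 2020): 321 out of 366
Tax = £227,000 × 2.95% × 321/366 = £5,873.1598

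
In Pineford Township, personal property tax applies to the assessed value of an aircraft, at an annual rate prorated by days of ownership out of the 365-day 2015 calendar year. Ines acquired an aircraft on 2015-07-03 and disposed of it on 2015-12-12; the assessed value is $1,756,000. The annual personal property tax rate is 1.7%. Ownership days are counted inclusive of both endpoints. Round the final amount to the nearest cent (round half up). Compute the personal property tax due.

$13,331.17

Days held (2015-07-03 to 2015-12-12): 163 out of 365
Tax = $1,756,000 × 1.7% × 163/365 = $13,331.1671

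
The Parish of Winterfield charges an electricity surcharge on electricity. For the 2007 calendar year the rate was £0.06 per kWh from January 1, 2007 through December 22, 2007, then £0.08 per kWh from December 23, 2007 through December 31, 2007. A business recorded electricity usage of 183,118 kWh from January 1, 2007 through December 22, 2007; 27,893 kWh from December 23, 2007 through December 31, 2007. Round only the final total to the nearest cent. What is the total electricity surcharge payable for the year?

January 1 – December 22, 2007: 183,118 kWh at £0.06/kWh → £10987.08
December 23 – December 31, 2007: 27,893 kWh at £0.08/kWh → £2231.44

£13218.52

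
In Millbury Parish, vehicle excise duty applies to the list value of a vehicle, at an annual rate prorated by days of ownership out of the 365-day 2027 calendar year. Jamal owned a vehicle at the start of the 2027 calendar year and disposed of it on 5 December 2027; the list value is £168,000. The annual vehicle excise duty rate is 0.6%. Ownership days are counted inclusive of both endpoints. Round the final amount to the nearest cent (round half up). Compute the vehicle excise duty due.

£936.20

Days held (1 January – 5 December 2027): 339 out of 365
Tax = £168,000 × 0.6% × 339/365 = £936.1973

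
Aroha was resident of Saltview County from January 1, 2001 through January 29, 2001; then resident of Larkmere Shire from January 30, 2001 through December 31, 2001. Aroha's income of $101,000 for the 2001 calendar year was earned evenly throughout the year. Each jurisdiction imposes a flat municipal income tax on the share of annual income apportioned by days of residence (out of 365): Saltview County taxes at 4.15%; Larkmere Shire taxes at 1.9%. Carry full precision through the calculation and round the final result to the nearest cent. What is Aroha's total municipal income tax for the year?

Saltview County, January 1 – January 29, 2001: 29 days → $101,000 × 4.15% × 29/365 = $333.0233
Larkmere Shire, January 30 – December 31, 2001: 336 days → $101,000 × 1.9% × 336/365 = $1,766.5315
Total = $2,099.5548

$2,099.55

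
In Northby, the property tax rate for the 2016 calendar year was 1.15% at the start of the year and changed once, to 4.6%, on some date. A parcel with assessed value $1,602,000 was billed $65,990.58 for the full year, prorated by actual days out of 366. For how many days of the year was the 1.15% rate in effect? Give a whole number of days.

Let d = days at the first rate; then 366 − d days at the second rate.
$1,602,000 × [1.15%·d + 4.6%·(366−d)] / 366 = $65,990.58
Solving gives d = 51, so the new rate took effect on February 21, 2016.

51 days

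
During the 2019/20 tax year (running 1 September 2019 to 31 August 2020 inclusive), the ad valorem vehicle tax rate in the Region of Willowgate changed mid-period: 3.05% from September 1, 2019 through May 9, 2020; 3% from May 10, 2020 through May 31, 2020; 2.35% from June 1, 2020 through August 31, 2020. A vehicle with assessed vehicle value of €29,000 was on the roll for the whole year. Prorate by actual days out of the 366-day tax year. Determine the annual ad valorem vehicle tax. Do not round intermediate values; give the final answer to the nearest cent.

September 1, 2019 – May 9, 2020: 252 days at 3.05% → €29,000 × 3.05% × 252/366 = €609.0000
May 10 – May 31, 2020: 22 days at 3% → €29,000 × 3% × 22/366 = €52.2951
June 1 – August 31, 2020: 92 days at 2.35% → €29,000 × 2.35% × 92/366 = €171.3060
Total = €832.6011

€832.60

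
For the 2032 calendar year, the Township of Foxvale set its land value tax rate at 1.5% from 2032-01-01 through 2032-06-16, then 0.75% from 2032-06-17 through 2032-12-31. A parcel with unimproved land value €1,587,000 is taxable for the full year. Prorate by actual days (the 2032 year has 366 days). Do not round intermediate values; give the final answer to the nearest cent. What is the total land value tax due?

2032-01-01 to 2032-06-16: 168 days at 1.5% → €1,587,000 × 1.5% × 168/366 = €10,926.8852
2032-06-17 to 2032-12-31: 198 days at 0.75% → €1,587,000 × 0.75% × 198/366 = €6,439.0574
Total = €17,365.9426

€17,365.94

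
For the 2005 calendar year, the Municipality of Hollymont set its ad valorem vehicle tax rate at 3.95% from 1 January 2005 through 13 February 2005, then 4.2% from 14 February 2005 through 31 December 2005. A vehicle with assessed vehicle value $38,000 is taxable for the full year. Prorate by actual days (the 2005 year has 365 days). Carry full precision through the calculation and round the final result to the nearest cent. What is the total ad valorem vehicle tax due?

$1,584.55

1 January – 13 February 2005: 44 days at 3.95% → $38,000 × 3.95% × 44/365 = $180.9425
14 February – 31 December 2005: 321 days at 4.2% → $38,000 × 4.2% × 321/365 = $1,403.6055
Total = $1,584.5479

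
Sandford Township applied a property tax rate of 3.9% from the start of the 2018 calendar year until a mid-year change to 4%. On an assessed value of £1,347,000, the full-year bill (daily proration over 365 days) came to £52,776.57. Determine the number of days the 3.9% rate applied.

Let d = days at the first rate; then 365 − d days at the second rate.
£1,347,000 × [3.9%·d + 4%·(365−d)] / 365 = £52,776.57
Solving gives d = 299, so the new rate took effect on 27 Oct 2018.

299 days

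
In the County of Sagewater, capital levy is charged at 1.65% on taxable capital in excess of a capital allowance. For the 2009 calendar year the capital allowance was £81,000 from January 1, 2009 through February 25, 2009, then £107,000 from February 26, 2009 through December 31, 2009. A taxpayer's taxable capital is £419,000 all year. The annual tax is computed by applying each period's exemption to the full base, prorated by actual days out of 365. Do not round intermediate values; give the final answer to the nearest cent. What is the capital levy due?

January 1 – February 25, 2009: 56 days, exemption £81,000 → (£419,000 − £81,000) × 1.65% × 56/365 = £855.6493
February 26 – December 31, 2009: 309 days, exemption £107,000 → (£419,000 − £107,000) × 1.65% × 309/365 = £4,358.1699
Total = £5,213.8192

£5,213.82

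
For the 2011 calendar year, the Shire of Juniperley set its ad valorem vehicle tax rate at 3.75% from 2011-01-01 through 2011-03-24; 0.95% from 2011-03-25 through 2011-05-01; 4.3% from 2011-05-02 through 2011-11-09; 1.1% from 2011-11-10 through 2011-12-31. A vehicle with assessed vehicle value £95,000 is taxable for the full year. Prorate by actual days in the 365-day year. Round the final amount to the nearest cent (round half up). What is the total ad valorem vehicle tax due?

£3,201.76

2011-01-01 to 2011-03-24: 83 days at 3.75% → £95,000 × 3.75% × 83/365 = £810.1027
2011-03-25 to 2011-05-01: 38 days at 0.95% → £95,000 × 0.95% × 38/365 = £93.9589
2011-05-02 to 2011-11-09: 192 days at 4.3% → £95,000 × 4.3% × 192/365 = £2,148.8219
2011-11-10 to 2011-12-31: 52 days at 1.1% → £95,000 × 1.1% × 52/365 = £148.8767
Total = £3,201.7603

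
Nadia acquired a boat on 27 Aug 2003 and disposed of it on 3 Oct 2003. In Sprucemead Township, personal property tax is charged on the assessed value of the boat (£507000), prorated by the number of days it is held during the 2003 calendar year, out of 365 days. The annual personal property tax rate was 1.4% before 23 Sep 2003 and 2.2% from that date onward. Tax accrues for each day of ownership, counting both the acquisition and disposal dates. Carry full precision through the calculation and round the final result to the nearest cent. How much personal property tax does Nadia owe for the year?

27 Aug – 22 Sep 2003: 27 days at 1.4% → £507000 × 1.4% × 27/365 = £525.0575
23 Sep – 3 Oct 2003: 11 days at 2.2% → £507000 × 2.2% × 11/365 = £336.1479
Total = £861.2055

£861.21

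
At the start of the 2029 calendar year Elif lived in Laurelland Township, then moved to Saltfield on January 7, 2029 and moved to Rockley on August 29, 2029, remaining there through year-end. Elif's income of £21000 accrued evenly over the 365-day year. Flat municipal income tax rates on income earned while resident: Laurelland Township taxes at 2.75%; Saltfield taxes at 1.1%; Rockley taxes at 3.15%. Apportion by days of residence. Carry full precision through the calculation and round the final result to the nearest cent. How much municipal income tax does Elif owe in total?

Laurelland Township, January 1 – January 6, 2029: 6 days → £21000 × 2.75% × 6/365 = £9.4932
Saltfield, January 7 – August 28, 2029: 234 days → £21000 × 1.1% × 234/365 = £148.0932
Rockley, August 29 – December 31, 2029: 125 days → £21000 × 3.15% × 125/365 = £226.5411
Total = £384.1274

£384.13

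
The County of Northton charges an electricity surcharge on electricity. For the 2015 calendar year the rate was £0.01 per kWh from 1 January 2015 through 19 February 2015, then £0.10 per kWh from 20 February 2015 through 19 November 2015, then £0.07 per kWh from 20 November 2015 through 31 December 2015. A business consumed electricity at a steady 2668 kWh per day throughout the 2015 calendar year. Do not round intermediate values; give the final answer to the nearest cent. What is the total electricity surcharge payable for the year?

1 January – 19 February 2015: 50 days × 2668 kWh/day = 133,400 kWh at £0.01/kWh → £1,334.00
20 February – 19 November 2015: 273 days × 2668 kWh/day = 728,364 kWh at £0.10/kWh → £72,836.40
20 November – 31 December 2015: 42 days × 2668 kWh/day = 112,056 kWh at £0.07/kWh → £7,843.92

£82,014.32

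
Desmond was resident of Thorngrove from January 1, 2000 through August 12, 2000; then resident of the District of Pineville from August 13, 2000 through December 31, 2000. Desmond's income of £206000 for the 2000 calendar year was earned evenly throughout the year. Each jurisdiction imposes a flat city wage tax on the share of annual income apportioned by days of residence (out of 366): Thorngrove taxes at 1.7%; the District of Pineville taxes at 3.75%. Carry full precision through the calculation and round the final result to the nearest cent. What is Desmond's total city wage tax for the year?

Thorngrove, January 1 – August 12, 2000: 225 days → £206000 × 1.7% × 225/366 = £2152.8689
The District of Pineville, August 13 – December 31, 2000: 141 days → £206000 × 3.75% × 141/366 = £2976.0246
Total = £5128.8934

£5128.89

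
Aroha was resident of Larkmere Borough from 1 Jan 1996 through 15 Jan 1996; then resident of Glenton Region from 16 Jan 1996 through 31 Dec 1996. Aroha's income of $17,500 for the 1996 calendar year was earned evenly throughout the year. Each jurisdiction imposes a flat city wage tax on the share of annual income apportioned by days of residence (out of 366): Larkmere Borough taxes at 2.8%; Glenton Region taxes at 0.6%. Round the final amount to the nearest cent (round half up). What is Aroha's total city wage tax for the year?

$120.78

Larkmere Borough, 1 Jan – 15 Jan 1996: 15 days → $17,500 × 2.8% × 15/366 = $20.0820
Glenton Region, 16 Jan – 31 Dec 1996: 351 days → $17,500 × 0.6% × 351/366 = $100.6967
Total = $120.7787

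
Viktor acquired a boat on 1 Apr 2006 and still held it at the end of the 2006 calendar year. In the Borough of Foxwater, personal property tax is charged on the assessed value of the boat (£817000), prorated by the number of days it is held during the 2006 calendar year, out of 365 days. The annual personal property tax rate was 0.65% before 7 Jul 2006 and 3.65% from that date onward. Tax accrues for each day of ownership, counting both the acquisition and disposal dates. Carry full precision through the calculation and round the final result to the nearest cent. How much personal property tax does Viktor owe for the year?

1 Apr – 6 Jul 2006: 97 days at 0.65% → £817000 × 0.65% × 97/365 = £1411.2836
7 Jul – 31 Dec 2006: 178 days at 3.65% → £817000 × 3.65% × 178/365 = £14542.6000
Total = £15953.8836

£15953.88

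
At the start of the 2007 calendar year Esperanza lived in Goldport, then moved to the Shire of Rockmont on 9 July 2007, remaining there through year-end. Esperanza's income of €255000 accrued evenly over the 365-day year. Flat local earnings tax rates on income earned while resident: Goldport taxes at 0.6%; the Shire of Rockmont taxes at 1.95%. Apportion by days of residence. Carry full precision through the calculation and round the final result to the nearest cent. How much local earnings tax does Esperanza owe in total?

Goldport, 1 January – 8 July 2007: 189 days → €255000 × 0.6% × 189/365 = €792.2466
The Shire of Rockmont, 9 July – 31 December 2007: 176 days → €255000 × 1.95% × 176/365 = €2397.6986
Total = €3189.9452

€3189.95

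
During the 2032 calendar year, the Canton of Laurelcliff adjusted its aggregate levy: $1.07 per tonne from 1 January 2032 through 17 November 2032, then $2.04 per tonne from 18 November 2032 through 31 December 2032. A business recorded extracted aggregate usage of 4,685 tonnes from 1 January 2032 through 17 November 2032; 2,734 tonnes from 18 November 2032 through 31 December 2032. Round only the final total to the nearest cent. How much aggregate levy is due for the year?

1 January – 17 November 2032: 4,685 tonnes at $1.07/tonne → $5,012.95
18 November – 31 December 2032: 2,734 tonnes at $2.04/tonne → $5,577.36

$10,590.31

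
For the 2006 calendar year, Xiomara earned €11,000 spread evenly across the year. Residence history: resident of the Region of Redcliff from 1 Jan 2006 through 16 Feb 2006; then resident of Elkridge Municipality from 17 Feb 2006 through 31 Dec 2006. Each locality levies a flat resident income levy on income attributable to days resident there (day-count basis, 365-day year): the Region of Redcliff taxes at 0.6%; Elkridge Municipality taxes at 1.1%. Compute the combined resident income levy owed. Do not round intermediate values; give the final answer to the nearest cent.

€113.92

The Region of Redcliff, 1 Jan – 16 Feb 2006: 47 days → €11,000 × 0.6% × 47/365 = €8.4986
Elkridge Municipality, 17 Feb – 31 Dec 2006: 318 days → €11,000 × 1.1% × 318/365 = €105.4192
Total = €113.9178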